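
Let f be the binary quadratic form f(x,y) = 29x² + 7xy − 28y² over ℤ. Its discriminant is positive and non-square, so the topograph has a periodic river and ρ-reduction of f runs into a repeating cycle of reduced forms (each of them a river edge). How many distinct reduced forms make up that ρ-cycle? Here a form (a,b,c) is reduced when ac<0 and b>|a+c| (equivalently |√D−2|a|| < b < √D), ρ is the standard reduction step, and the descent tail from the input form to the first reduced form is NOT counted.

D = 3297, ⌊√D⌋ = 57
river: ρ → (-28,49,8)
river: ρ → (8,47,-34)
river: ρ → (-34,21,21)
river: ρ → (21,21,-34)
river: ρ → (-34,47,8)
river: ρ → (8,49,-28)
river: ρ → (-28,7,29)
river: ρ → (29,51,-6)
river: ρ → (-6,57,2)
river: ρ → (2,55,-34)
river: ρ → (-34,13,23)
river: ρ → (23,33,-24)
river: ρ → (-24,15,32)
river: ρ → (32,49,-7)
river: ρ → (-7,49,32)
river: ρ → (32,15,-24)
river: ρ → (-24,33,23)
river: ρ → (23,13,-34)
river: ρ → (-34,55,2)
river: ρ → (2,57,-6)
river: ρ → (-6,51,29)
river: ρ → (29,7,-28)
ρ-cycle length = 22 (tail of 0 descent steps not counted)

22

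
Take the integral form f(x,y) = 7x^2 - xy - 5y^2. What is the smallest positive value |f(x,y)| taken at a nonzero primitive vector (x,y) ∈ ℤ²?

descent: ρ → (-5,11,1)  [lands on river]
river: ρ → (1,11,-5)
river: ρ → (-5,9,3)
river: ρ → (3,9,-5)
closes: descent 1, river 4
min |a| on river = 1

1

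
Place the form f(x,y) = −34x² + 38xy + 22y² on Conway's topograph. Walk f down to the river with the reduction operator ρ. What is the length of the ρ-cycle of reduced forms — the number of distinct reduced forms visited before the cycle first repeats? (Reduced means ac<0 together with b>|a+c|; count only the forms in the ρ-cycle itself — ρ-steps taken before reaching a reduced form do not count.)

D = 4436, ⌊√D⌋ = 66
river: ρ → (22,50,-22)
river: ρ → (-22,38,34)
river: ρ → (34,30,-26)
river: ρ → (-26,22,38)
river: ρ → (38,54,-10)
river: ρ → (-10,66,2)
river: ρ → (2,66,-10)
river: ρ → (-10,54,38)
river: ρ → (38,22,-26)
river: ρ → (-26,30,34)
river: ρ → (34,38,-22)
river: ρ → (-22,50,22)
river: ρ → (22,38,-34)
river: ρ → (-34,30,26)
river: ρ → (26,22,-38)
river: ρ → (-38,54,10)
river: ρ → (10,66,-2)
river: ρ → (-2,66,10)
river: ρ → (10,54,-38)
river: ρ → (-38,22,26)
river: ρ → (26,30,-34)
river: ρ → (-34,38,22)
ρ-cycle length = 22 (tail of 0 descent steps not counted)

22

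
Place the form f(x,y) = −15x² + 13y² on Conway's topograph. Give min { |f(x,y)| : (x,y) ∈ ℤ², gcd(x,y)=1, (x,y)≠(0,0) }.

descent: ρ → (13,26,-2)  [lands on river]
river: ρ → (-2,26,13)
closes: descent 1, river 2
min |a| on river = 2

2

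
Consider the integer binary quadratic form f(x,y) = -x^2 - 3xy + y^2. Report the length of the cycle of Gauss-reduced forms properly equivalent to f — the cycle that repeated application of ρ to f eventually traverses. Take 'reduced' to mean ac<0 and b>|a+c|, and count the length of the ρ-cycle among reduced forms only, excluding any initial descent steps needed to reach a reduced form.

D = 13, ⌊√D⌋ = 3
descent: ρ → (1,3,-1)  [lands on river]
river: ρ → (-1,3,1)
ρ-cycle length = 2 (tail of 1 descent step not counted)

2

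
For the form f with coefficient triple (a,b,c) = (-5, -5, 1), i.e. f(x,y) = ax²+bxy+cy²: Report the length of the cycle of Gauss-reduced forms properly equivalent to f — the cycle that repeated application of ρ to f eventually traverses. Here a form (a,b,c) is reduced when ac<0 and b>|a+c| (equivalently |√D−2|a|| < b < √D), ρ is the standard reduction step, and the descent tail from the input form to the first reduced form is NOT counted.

D = 45, ⌊√D⌋ = 6
descent: ρ → (1,5,-5)  [lands on river]
river: ρ → (-5,5,1)
ρ-cycle length = 2 (tail of 1 descent step not counted)

2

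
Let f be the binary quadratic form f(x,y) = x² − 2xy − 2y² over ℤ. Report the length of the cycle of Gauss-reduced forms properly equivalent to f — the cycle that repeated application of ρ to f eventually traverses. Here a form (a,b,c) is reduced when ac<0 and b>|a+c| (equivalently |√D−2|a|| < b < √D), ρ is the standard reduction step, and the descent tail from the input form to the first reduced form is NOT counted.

D = 12, ⌊√D⌋ = 3
descent: ρ → (-2,2,1)  [lands on river]
river: ρ → (1,2,-2)
ρ-cycle length = 2 (tail of 1 descent step not counted)

2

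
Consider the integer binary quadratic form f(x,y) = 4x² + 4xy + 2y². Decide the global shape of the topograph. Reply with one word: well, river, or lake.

D = b²−4ac = 4² − 4·4·2 = -16
D < 0 ⇒ definite ⇒ every region one sign ⇒ single well

well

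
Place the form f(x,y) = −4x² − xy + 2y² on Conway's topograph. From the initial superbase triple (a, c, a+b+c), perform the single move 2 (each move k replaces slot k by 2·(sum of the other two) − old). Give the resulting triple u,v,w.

start (-4,2,-3) = (f(1,0),f(0,1),f(1,1))
replace slot 2: 2·((-4)+(-3)) − 2 = -16 → (-4,-16,-3)

-4,-16,-3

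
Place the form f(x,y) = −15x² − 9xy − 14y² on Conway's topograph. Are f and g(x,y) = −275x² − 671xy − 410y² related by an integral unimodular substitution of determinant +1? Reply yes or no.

D₁ = -759, D₂ = -759
f is negative-definite; reduce −f:
−f: flip: (15,9,14)→(14,-9,15)
−f: reduced (well bottom): (14,-9,15) with a≤c, −a<b≤a
flip sign back: reduced form of f is (-14,9,-15)
g is negative-definite; reduce −g:
−g: translate: b→121 (≡671 mod 550), so (275,671,410)→(275,121,14)
−g: flip: (275,121,14)→(14,-121,275)
−g: translate: b→-9 (≡-121 mod 28), so (14,-121,275)→(14,-9,15)
−g: reduced (well bottom): (14,-9,15) with a≤c, −a<b≤a
flip sign back: reduced form of g is (-14,9,-15)
reduced forms (-14, 9, -15) vs (-14, 9, -15) ⇒ equivalent

yes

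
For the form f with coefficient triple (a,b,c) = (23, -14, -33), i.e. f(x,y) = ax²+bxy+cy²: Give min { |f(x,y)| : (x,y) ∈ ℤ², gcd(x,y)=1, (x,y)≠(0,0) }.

descent: ρ → (-33,14,23)  [lands on river]
river: ρ → (23,32,-24)
river: ρ → (-24,16,31)
river: ρ → (31,46,-9)
river: ρ → (-9,44,36)
river: ρ → (36,28,-17)
river: ρ → (-17,40,24)
river: ρ → (24,56,-1)
river: ρ → (-1,56,24)
river: ρ → (24,40,-17)
river: ρ → (-17,28,36)
river: ρ → (36,44,-9)
river: ρ → (-9,46,31)
river: ρ → (31,16,-24)
river: ρ → (-24,32,23)
river: ρ → (23,14,-33)
river: ρ → (-33,52,4)
river: ρ → (4,52,-33)
closes: descent 1, river 18
min |a| on river = 1

1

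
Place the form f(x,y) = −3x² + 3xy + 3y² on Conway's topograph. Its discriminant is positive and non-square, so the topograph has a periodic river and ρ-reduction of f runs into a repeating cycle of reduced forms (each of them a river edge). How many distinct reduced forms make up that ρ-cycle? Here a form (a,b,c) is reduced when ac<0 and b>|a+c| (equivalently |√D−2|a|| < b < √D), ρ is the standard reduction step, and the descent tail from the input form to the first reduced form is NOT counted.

D = 45, ⌊√D⌋ = 6
river: ρ → (3,3,-3)
river: ρ → (-3,3,3)
ρ-cycle length = 2 (tail of 0 descent steps not counted)

2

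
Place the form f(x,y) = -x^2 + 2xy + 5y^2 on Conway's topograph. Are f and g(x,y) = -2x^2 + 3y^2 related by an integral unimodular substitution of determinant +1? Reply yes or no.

D₁ = 24, D₂ = 24
river cycle of f (length 2): (-1, 4, 2), (2, 4, -1)
river cycle of g (length 2): (-2, 4, 1), (1, 4, -2)
cycles differ ⇒ inequivalent

no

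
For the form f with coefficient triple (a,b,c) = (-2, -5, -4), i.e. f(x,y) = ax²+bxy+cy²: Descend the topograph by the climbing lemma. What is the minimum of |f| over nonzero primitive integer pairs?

translate: b→1 (≡5 mod 4), so (2,5,4)→(2,1,1)
flip: (2,1,1)→(1,-1,2)
translate: b→1 (≡-1 mod 2), so (1,-1,2)→(1,1,2)
reduced (well bottom): (1,1,2) with a≤c, −a<b≤a
well minimum |f| = |-1| = 1 (negative-definite)

1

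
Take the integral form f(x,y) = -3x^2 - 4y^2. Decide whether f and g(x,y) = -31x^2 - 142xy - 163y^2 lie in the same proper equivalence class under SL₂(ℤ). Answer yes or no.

D₁ = -48, D₂ = -48
f is negative-definite; reduce −f:
−f: reduced (well bottom): (3,0,4) with a≤c, −a<b≤a
flip sign back: reduced form of f is (-3,0,-4)
g is negative-definite; reduce −g:
−g: translate: b→18 (≡142 mod 62), so (31,142,163)→(31,18,3)
−g: flip: (31,18,3)→(3,-18,31)
−g: translate: b→0 (≡-18 mod 6), so (3,-18,31)→(3,0,4)
−g: reduced (well bottom): (3,0,4) with a≤c, −a<b≤a
flip sign back: reduced form of g is (-3,0,-4)
reduced forms (-3, 0, -4) vs (-3, 0, -4) ⇒ equivalent

yes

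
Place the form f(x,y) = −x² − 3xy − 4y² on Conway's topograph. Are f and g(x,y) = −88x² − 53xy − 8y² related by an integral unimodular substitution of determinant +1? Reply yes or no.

D₁ = -7, D₂ = -7
f is negative-definite; reduce −f:
−f: translate: b→1 (≡3 mod 2), so (1,3,4)→(1,1,2)
−f: reduced (well bottom): (1,1,2) with a≤c, −a<b≤a
flip sign back: reduced form of f is (-1,-1,-2)
g is negative-definite; reduce −g:
−g: flip: (88,53,8)→(8,-53,88)
−g: translate: b→-5 (≡-53 mod 16), so (8,-53,88)→(8,-5,1)
−g: flip: (8,-5,1)→(1,5,8)
−g: translate: b→1 (≡5 mod 2), so (1,5,8)→(1,1,2)
−g: reduced (well bottom): (1,1,2) with a≤c, −a<b≤a
flip sign back: reduced form of g is (-1,-1,-2)
reduced forms (-1, -1, -2) vs (-1, -1, -2) ⇒ equivalent

yes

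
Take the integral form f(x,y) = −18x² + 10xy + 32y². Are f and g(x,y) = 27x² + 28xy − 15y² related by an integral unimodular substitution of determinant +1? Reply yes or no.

D₁ = 2404, D₂ = 2404
river cycle of f (length 66): (-18, 46, 4), (4, 42, -40), (-40, 38, 6), (6, 46, -12), (-12, 26, 36), (36, 46, -2), (-2, 46, 36), (36, 26, -12), (-12, 46, 6), (6, 38, -40), … (56 more)
river cycle of g (length 62): (-15, 32, 23), (23, 14, -24), (-24, 34, 13), (13, 44, -9), (-9, 46, 8), (8, 34, -39), (-39, 44, 3), (3, 46, -24), (-24, 2, 25), (25, 48, -1), … (52 more)
cycles differ ⇒ inequivalent

no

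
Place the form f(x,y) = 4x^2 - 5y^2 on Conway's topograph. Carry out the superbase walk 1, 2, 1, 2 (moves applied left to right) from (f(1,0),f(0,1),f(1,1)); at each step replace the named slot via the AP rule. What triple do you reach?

start (4,-5,-1) = (f(1,0),f(0,1),f(1,1))
replace slot 1: 2·((-5)+(-1)) − 4 = -16 → (-16,-5,-1)
replace slot 2: 2·((-16)+(-1)) − (-5) = -29 → (-16,-29,-1)
replace slot 1: 2·((-29)+(-1)) − (-16) = -44 → (-44,-29,-1)
replace slot 2: 2·((-44)+(-1)) − (-29) = -61 → (-44,-61,-1)

-44,-61,-1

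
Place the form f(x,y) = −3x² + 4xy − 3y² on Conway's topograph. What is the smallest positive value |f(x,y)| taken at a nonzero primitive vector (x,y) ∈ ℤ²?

translate: b→2 (≡-4 mod 6), so (3,-4,3)→(3,2,2)
flip: (3,2,2)→(2,-2,3)
translate: b→2 (≡-2 mod 4), so (2,-2,3)→(2,2,3)
reduced (well bottom): (2,2,3) with a≤c, −a<b≤a
well minimum |f| = |-2| = 2 (negative-definite)

2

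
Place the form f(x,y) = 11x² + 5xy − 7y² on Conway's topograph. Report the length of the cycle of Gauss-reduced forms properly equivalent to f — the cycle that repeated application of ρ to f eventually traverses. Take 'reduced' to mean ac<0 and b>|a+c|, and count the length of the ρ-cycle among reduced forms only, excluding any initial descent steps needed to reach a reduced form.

D = 333, ⌊√D⌋ = 18
river: ρ → (-7,9,9)
river: ρ → (9,9,-7)
river: ρ → (-7,5,11)
river: ρ → (11,17,-1)
river: ρ → (-1,17,11)
river: ρ → (11,5,-7)
ρ-cycle length = 6 (tail of 0 descent steps not counted)

6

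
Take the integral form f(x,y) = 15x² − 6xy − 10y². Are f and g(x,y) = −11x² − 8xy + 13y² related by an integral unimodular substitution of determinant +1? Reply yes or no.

D₁ = 636, D₂ = 636
river cycle of f (length 10): (-10, 6, 15), (15, 24, -1), (-1, 24, 15), (15, 6, -10), (-10, 14, 11), (11, 8, -13), (-13, 18, 6), (6, 18, -13), (-13, 8, 11), (11, 14, -10)
river cycle of g (length 10): (13, 8, -11), (-11, 14, 10), (10, 6, -15), (-15, 24, 1), (1, 24, -15), (-15, 6, 10), (10, 14, -11), (-11, 8, 13), (13, 18, -6), (-6, 18, 13)
cycles differ ⇒ inequivalent

no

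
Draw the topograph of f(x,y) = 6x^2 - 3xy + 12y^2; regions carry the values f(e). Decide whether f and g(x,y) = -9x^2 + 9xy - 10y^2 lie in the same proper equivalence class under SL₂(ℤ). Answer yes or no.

D₁ = -279, D₂ = -279
f: reduced (well bottom): (6,-3,12) with a≤c, −a<b≤a
g is negative-definite; reduce −g:
−g: translate: b→9 (≡-9 mod 18), so (9,-9,10)→(9,9,10)
−g: reduced (well bottom): (9,9,10) with a≤c, −a<b≤a
flip sign back: reduced form of g is (-9,-9,-10)
reduced forms (6, -3, 12) vs (-9, -9, -10) ⇒ inequivalent

no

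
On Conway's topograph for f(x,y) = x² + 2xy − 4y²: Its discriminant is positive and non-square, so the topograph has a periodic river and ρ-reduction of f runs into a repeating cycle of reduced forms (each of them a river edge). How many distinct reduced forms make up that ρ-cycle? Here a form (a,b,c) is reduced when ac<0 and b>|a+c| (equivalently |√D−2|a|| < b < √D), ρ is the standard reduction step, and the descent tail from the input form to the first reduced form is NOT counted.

D = 20, ⌊√D⌋ = 4
descent: ρ → (-4,-2,1)
descent: ρ → (1,4,-1)  [lands on river]
river: ρ → (-1,4,1)
ρ-cycle length = 2 (tail of 2 descent steps not counted)

2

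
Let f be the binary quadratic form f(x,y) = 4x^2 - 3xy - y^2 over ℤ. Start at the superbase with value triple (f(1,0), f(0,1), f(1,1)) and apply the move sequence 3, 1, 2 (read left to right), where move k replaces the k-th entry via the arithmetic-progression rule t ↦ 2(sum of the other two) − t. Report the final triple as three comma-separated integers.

start (4,-1,0) = (f(1,0),f(0,1),f(1,1))
replace slot 3: 2·(4+(-1)) − 0 = 6 → (4,-1,6)
replace slot 1: 2·((-1)+6) − 4 = 6 → (6,-1,6)
replace slot 2: 2·(6+6) − (-1) = 25 → (6,25,6)

6,25,6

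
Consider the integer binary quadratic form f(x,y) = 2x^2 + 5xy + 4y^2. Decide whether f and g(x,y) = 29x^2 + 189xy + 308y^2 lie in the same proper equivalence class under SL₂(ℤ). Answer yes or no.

D₁ = -7, D₂ = -7
f: translate: b→1 (≡5 mod 4), so (2,5,4)→(2,1,1)
f: flip: (2,1,1)→(1,-1,2)
f: translate: b→1 (≡-1 mod 2), so (1,-1,2)→(1,1,2)
f: reduced (well bottom): (1,1,2) with a≤c, −a<b≤a
g: translate: b→15 (≡189 mod 58), so (29,189,308)→(29,15,2)
g: flip: (29,15,2)→(2,-15,29)
g: translate: b→1 (≡-15 mod 4), so (2,-15,29)→(2,1,1)
g: flip: (2,1,1)→(1,-1,2)
g: translate: b→1 (≡-1 mod 2), so (1,-1,2)→(1,1,2)
g: reduced (well bottom): (1,1,2) with a≤c, −a<b≤a
reduced forms (1, 1, 2) vs (1, 1, 2) ⇒ equivalent

yes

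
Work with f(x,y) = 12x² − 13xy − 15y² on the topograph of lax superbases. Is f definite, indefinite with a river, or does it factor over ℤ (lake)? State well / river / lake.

D = b²−4ac = (-13)² − 4·12·(-15) = 889
D > 0 non-square ⇒ indefinite ⇒ periodic river

river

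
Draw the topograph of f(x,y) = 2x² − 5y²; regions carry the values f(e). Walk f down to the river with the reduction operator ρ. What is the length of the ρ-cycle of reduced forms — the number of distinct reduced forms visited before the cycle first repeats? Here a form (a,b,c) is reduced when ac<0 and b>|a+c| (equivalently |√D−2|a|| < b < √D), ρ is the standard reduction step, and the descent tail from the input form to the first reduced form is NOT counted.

D = 40, ⌊√D⌋ = 6
descent: ρ → (-5,0,2)
descent: ρ → (2,4,-3)  [lands on river]
river: ρ → (-3,2,3)
river: ρ → (3,4,-2)
river: ρ → (-2,4,3)
river: ρ → (3,2,-3)
river: ρ → (-3,4,2)
ρ-cycle length = 6 (tail of 2 descent steps not counted)

6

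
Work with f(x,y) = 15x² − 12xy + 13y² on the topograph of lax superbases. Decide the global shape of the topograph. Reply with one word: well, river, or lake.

D = b²−4ac = (-12)² − 4·15·13 = -636
D < 0 ⇒ definite ⇒ every region one sign ⇒ single well

well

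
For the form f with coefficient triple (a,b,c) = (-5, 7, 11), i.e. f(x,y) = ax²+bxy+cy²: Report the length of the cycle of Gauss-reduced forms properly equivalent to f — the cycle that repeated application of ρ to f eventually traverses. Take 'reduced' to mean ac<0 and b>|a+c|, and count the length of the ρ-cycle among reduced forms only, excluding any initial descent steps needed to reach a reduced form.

D = 269, ⌊√D⌋ = 16
river: ρ → (11,15,-1)
river: ρ → (-1,15,11)
river: ρ → (11,7,-5)
river: ρ → (-5,13,5)
river: ρ → (5,7,-11)
river: ρ → (-11,15,1)
river: ρ → (1,15,-11)
river: ρ → (-11,7,5)
river: ρ → (5,13,-5)
river: ρ → (-5,7,11)
ρ-cycle length = 10 (tail of 0 descent steps not counted)

10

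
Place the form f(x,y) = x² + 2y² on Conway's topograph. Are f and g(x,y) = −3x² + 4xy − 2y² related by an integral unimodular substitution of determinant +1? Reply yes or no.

D₁ = -8, D₂ = -8
f: reduced (well bottom): (1,0,2) with a≤c, −a<b≤a
g is negative-definite; reduce −g:
−g: translate: b→2 (≡-4 mod 6), so (3,-4,2)→(3,2,1)
−g: flip: (3,2,1)→(1,-2,3)
−g: translate: b→0 (≡-2 mod 2), so (1,-2,3)→(1,0,2)
−g: reduced (well bottom): (1,0,2) with a≤c, −a<b≤a
flip sign back: reduced form of g is (-1,0,-2)
reduced forms (1, 0, 2) vs (-1, 0, -2) ⇒ inequivalent

no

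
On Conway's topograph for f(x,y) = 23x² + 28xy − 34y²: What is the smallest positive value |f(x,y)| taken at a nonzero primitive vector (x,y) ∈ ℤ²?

river: ρ → (-34,40,17)
river: ρ → (17,62,-1)
river: ρ → (-1,62,17)
river: ρ → (17,40,-34)
river: ρ → (-34,28,23)
river: ρ → (23,18,-39)
river: ρ → (-39,60,2)
river: ρ → (2,60,-39)
river: ρ → (-39,18,23)
river: ρ → (23,28,-34)
closes: descent 0, river 10
min |a| on river = 1

1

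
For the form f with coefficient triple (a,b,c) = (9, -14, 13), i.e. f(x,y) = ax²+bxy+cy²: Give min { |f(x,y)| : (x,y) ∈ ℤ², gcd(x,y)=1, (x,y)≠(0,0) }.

translate: b→4 (≡-14 mod 18), so (9,-14,13)→(9,4,8)
flip: (9,4,8)→(8,-4,9)
reduced (well bottom): (8,-4,9) with a≤c, −a<b≤a
well minimum = a = 8

8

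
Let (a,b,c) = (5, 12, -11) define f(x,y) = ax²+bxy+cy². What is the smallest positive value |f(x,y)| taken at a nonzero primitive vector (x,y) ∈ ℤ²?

river: ρ → (-11,10,6)
river: ρ → (6,14,-7)
river: ρ → (-7,14,6)
river: ρ → (6,10,-11)
river: ρ → (-11,12,5)
river: ρ → (5,18,-2)
river: ρ → (-2,18,5)
river: ρ → (5,12,-11)
closes: descent 0, river 8
min |a| on river = 2

2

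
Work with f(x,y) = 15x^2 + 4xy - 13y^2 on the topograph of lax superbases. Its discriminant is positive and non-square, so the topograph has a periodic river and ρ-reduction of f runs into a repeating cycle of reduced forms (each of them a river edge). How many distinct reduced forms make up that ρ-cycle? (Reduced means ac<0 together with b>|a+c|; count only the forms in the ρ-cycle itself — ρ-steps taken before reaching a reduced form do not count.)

D = 796, ⌊√D⌋ = 28
river: ρ → (-13,22,6)
river: ρ → (6,26,-5)
river: ρ → (-5,24,11)
river: ρ → (11,20,-9)
river: ρ → (-9,16,15)
river: ρ → (15,14,-10)
river: ρ → (-10,26,3)
river: ρ → (3,28,-1)
river: ρ → (-1,28,3)
river: ρ → (3,26,-10)
river: ρ → (-10,14,15)
river: ρ → (15,16,-9)
river: ρ → (-9,20,11)
river: ρ → (11,24,-5)
river: ρ → (-5,26,6)
river: ρ → (6,22,-13)
river: ρ → (-13,4,15)
river: ρ → (15,26,-2)
river: ρ → (-2,26,15)
river: ρ → (15,4,-13)
ρ-cycle length = 20 (tail of 0 descent steps not counted)

20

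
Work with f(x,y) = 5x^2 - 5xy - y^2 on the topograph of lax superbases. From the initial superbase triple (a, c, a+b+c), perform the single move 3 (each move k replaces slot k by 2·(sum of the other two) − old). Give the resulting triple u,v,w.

start (5,-1,-1) = (f(1,0),f(0,1),f(1,1))
replace slot 3: 2·(5+(-1)) − (-1) = 9 → (5,-1,9)

5,-1,9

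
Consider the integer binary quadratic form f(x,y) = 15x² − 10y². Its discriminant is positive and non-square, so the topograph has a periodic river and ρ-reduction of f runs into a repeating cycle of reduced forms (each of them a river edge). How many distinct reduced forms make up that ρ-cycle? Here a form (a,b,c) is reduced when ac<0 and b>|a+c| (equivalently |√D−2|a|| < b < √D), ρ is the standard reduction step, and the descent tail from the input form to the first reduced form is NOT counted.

D = 600, ⌊√D⌋ = 24
descent: ρ → (-10,20,5)  [lands on river]
river: ρ → (5,20,-10)
ρ-cycle length = 2 (tail of 1 descent step not counted)

2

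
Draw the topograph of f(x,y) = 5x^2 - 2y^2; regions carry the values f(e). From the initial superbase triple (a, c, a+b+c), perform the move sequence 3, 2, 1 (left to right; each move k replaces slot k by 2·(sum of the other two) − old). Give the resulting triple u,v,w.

start (5,-2,3) = (f(1,0),f(0,1),f(1,1))
replace slot 3: 2·(5+(-2)) − 3 = 3 → (5,-2,3)
replace slot 2: 2·(5+3) − (-2) = 18 → (5,18,3)
replace slot 1: 2·(18+3) − 5 = 37 → (37,18,3)

37,18,3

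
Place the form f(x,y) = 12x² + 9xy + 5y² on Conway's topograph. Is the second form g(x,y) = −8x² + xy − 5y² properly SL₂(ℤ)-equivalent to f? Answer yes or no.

D₁ = -159, D₂ = -159
f: flip: (12,9,5)→(5,-9,12)
f: translate: b→1 (≡-9 mod 10), so (5,-9,12)→(5,1,8)
f: reduced (well bottom): (5,1,8) with a≤c, −a<b≤a
g is negative-definite; reduce −g:
−g: flip: (8,-1,5)→(5,1,8)
−g: reduced (well bottom): (5,1,8) with a≤c, −a<b≤a
flip sign back: reduced form of g is (-5,-1,-8)
reduced forms (5, 1, 8) vs (-5, -1, -8) ⇒ inequivalent

no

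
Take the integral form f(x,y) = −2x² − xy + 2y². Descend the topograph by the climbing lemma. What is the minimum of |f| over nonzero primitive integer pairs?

descent: ρ → (2,1,-2)  [lands on river]
river: ρ → (-2,3,1)
river: ρ → (1,3,-2)
river: ρ → (-2,1,2)
river: ρ → (2,3,-1)
river: ρ → (-1,3,2)
closes: descent 1, river 6
min |a| on river = 1

1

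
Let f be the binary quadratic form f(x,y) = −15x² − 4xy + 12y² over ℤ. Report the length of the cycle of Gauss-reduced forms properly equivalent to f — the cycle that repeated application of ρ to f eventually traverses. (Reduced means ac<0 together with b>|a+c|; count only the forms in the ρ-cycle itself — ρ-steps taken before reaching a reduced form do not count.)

D = 736, ⌊√D⌋ = 27
descent: ρ → (12,4,-15)  [lands on river]
river: ρ → (-15,26,1)
river: ρ → (1,26,-15)
river: ρ → (-15,4,12)
river: ρ → (12,20,-7)
river: ρ → (-7,22,9)
river: ρ → (9,14,-15)
river: ρ → (-15,16,8)
river: ρ → (8,16,-15)
river: ρ → (-15,14,9)
river: ρ → (9,22,-7)
river: ρ → (-7,20,12)
ρ-cycle length = 12 (tail of 1 descent step not counted)

12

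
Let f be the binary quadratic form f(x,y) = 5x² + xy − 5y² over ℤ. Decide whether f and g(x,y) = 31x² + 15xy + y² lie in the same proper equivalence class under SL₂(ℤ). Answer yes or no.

D₁ = 101, D₂ = 101
river cycle of f (length 6): (-5, 9, 1), (1, 9, -5), (-5, 1, 5), (5, 9, -1), (-1, 9, 5), (5, 1, -5)
river cycle of g (length 6): (1, 9, -5), (-5, 1, 5), (5, 9, -1), (-1, 9, 5), (5, 1, -5), (-5, 9, 1)
cycles coincide ⇒ equivalent

yes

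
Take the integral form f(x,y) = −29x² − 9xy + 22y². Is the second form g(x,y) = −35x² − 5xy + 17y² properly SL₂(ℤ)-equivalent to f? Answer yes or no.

D₁ = 2633, D₂ = 2405
discriminants differ ⇒ not SL₂(ℤ)-equivalent

no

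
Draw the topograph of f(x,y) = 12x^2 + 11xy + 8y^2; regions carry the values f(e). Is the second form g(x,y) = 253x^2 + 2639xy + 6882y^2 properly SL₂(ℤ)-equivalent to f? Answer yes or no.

D₁ = -263, D₂ = -263
f: flip: (12,11,8)→(8,-11,12)
f: translate: b→5 (≡-11 mod 16), so (8,-11,12)→(8,5,9)
f: reduced (well bottom): (8,5,9) with a≤c, −a<b≤a
g: translate: b→109 (≡2639 mod 506), so (253,2639,6882)→(253,109,12)
g: flip: (253,109,12)→(12,-109,253)
g: translate: b→11 (≡-109 mod 24), so (12,-109,253)→(12,11,8)
g: flip: (12,11,8)→(8,-11,12)
g: translate: b→5 (≡-11 mod 16), so (8,-11,12)→(8,5,9)
g: reduced (well bottom): (8,5,9) with a≤c, −a<b≤a
reduced forms (8, 5, 9) vs (8, 5, 9) ⇒ equivalent

yes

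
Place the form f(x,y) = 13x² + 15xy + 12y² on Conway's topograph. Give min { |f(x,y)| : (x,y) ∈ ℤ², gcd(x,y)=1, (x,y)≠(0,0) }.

translate: b→-11 (≡15 mod 26), so (13,15,12)→(13,-11,10)
flip: (13,-11,10)→(10,11,13)
translate: b→-9 (≡11 mod 20), so (10,11,13)→(10,-9,12)
reduced (well bottom): (10,-9,12) with a≤c, −a<b≤a
well minimum = a = 10

10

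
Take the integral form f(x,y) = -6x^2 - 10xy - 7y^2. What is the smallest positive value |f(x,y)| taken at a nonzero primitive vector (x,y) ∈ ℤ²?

translate: b→-2 (≡10 mod 12), so (6,10,7)→(6,-2,3)
flip: (6,-2,3)→(3,2,6)
reduced (well bottom): (3,2,6) with a≤c, −a<b≤a
well minimum |f| = |-3| = 3 (negative-definite)

3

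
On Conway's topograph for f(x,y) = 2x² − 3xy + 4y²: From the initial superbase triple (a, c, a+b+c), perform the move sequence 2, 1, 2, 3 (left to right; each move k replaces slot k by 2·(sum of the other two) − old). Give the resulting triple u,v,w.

start (2,4,3) = (f(1,0),f(0,1),f(1,1))
replace slot 2: 2·(2+3) − 4 = 6 → (2,6,3)
replace slot 1: 2·(6+3) − 2 = 16 → (16,6,3)
replace slot 2: 2·(16+3) − 6 = 32 → (16,32,3)
replace slot 3: 2·(16+32) − 3 = 93 → (16,32,93)

16,32,93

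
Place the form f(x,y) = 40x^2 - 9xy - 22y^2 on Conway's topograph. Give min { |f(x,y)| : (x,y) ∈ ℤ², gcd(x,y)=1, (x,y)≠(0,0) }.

descent: ρ → (-22,53,9)  [lands on river]
river: ρ → (9,55,-16)
river: ρ → (-16,41,30)
river: ρ → (30,19,-27)
river: ρ → (-27,35,22)
river: ρ → (22,53,-9)
river: ρ → (-9,55,16)
river: ρ → (16,41,-30)
river: ρ → (-30,19,27)
river: ρ → (27,35,-22)
closes: descent 1, river 10
min |a| on river = 9

9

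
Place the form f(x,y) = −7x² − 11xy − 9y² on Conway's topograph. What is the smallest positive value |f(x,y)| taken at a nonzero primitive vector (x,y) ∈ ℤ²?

translate: b→-3 (≡11 mod 14), so (7,11,9)→(7,-3,5)
flip: (7,-3,5)→(5,3,7)
reduced (well bottom): (5,3,7) with a≤c, −a<b≤a
well minimum |f| = |-5| = 5 (negative-definite)

5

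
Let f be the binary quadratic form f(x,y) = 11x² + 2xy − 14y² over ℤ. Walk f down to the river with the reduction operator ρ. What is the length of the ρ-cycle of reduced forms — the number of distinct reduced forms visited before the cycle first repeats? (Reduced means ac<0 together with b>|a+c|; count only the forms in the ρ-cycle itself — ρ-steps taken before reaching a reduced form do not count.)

D = 620, ⌊√D⌋ = 24
descent: ρ → (-14,-2,11)
descent: ρ → (11,24,-1)  [lands on river]
river: ρ → (-1,24,11)
river: ρ → (11,20,-5)
river: ρ → (-5,20,11)
ρ-cycle length = 4 (tail of 2 descent steps not counted)

4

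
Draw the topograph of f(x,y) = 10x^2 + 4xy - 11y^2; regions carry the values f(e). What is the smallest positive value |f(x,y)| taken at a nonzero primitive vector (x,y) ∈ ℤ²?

river: ρ → (-11,18,3)
river: ρ → (3,18,-11)
river: ρ → (-11,4,10)
river: ρ → (10,16,-5)
river: ρ → (-5,14,13)
river: ρ → (13,12,-6)
river: ρ → (-6,12,13)
river: ρ → (13,14,-5)
river: ρ → (-5,16,10)
river: ρ → (10,4,-11)
closes: descent 0, river 10
min |a| on river = 3

3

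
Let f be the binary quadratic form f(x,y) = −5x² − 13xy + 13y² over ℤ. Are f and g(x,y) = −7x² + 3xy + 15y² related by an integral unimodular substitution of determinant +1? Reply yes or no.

D₁ = 429, D₂ = 429
river cycle of f (length 6): (13, 13, -5), (-5, 17, 7), (7, 11, -11), (-11, 11, 7), (7, 17, -5), (-5, 13, 13)
river cycle of g (length 6): (-7, 17, 5), (5, 13, -13), (-13, 13, 5), (5, 17, -7), (-7, 11, 11), (11, 11, -7)
cycles differ ⇒ inequivalent

no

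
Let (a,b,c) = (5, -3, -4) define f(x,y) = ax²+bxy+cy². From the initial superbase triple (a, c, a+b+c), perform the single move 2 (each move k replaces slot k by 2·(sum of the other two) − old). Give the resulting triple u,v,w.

start (5,-4,-2) = (f(1,0),f(0,1),f(1,1))
replace slot 2: 2·(5+(-2)) − (-4) = 10 → (5,10,-2)

5,10,-2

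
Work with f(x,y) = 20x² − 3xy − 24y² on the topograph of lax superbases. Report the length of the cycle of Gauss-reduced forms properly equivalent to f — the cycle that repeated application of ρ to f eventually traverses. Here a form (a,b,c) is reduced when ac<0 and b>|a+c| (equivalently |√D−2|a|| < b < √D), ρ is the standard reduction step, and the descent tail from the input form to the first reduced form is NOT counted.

D = 1929, ⌊√D⌋ = 43
descent: ρ → (-24,3,20)
descent: ρ → (20,37,-7)  [lands on river]
river: ρ → (-7,33,30)
river: ρ → (30,27,-10)
river: ρ → (-10,33,21)
river: ρ → (21,9,-22)
river: ρ → (-22,35,8)
river: ρ → (8,29,-34)
river: ρ → (-34,39,3)
river: ρ → (3,39,-34)
river: ρ → (-34,29,8)
river: ρ → (8,35,-22)
river: ρ → (-22,9,21)
river: ρ → (21,33,-10)
river: ρ → (-10,27,30)
river: ρ → (30,33,-7)
river: ρ → (-7,37,20)
river: ρ → (20,43,-1)
river: ρ → (-1,43,20)
ρ-cycle length = 18 (tail of 2 descent steps not counted)

18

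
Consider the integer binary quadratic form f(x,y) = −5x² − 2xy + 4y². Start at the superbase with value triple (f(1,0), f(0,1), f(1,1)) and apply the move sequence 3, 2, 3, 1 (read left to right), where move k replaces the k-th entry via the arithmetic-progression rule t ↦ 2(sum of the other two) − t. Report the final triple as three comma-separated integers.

start (-5,4,-3) = (f(1,0),f(0,1),f(1,1))
replace slot 3: 2·((-5)+4) − (-3) = 1 → (-5,4,1)
replace slot 2: 2·((-5)+1) − 4 = -12 → (-5,-12,1)
replace slot 3: 2·((-5)+(-12)) − 1 = -35 → (-5,-12,-35)
replace slot 1: 2·((-12)+(-35)) − (-5) = -89 → (-89,-12,-35)

-89,-12,-35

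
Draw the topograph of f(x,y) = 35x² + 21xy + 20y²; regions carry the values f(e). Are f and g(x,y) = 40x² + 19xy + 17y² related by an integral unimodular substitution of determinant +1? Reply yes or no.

D₁ = -2359, D₂ = -2359
f: flip: (35,21,20)→(20,-21,35)
f: translate: b→19 (≡-21 mod 40), so (20,-21,35)→(20,19,34)
f: reduced (well bottom): (20,19,34) with a≤c, −a<b≤a
g: flip: (40,19,17)→(17,-19,40)
g: translate: b→15 (≡-19 mod 34), so (17,-19,40)→(17,15,38)
g: reduced (well bottom): (17,15,38) with a≤c, −a<b≤a
reduced forms (20, 19, 34) vs (17, 15, 38) ⇒ inequivalent

no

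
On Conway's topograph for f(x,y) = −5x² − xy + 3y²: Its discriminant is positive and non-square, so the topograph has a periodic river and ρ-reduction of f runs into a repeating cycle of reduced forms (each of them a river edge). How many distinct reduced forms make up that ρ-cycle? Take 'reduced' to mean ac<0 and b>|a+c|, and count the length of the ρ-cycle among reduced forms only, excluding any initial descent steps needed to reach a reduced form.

D = 61, ⌊√D⌋ = 7
descent: ρ → (3,7,-1)  [lands on river]
river: ρ → (-1,7,3)
river: ρ → (3,5,-3)
river: ρ → (-3,7,1)
river: ρ → (1,7,-3)
river: ρ → (-3,5,3)
ρ-cycle length = 6 (tail of 1 descent step not counted)

6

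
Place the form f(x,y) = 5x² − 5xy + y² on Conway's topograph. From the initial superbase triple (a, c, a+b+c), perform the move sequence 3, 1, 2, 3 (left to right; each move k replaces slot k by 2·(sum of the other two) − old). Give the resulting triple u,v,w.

start (5,1,1) = (f(1,0),f(0,1),f(1,1))
replace slot 3: 2·(5+1) − 1 = 11 → (5,1,11)
replace slot 1: 2·(1+11) − 5 = 19 → (19,1,11)
replace slot 2: 2·(19+11) − 1 = 59 → (19,59,11)
replace slot 3: 2·(19+59) − 11 = 145 → (19,59,145)

19,59,145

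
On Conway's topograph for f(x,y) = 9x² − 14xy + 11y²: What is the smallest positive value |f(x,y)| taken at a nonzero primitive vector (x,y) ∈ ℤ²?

translate: b→4 (≡-14 mod 18), so (9,-14,11)→(9,4,6)
flip: (9,4,6)→(6,-4,9)
reduced (well bottom): (6,-4,9) with a≤c, −a<b≤a
well minimum = a = 6

6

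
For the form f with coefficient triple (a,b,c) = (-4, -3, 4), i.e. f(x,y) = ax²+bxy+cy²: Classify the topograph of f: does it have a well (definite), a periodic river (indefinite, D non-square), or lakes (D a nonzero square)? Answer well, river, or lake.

D = b²−4ac = (-3)² − 4·(-4)·4 = 73
D > 0 non-square ⇒ indefinite ⇒ periodic river

river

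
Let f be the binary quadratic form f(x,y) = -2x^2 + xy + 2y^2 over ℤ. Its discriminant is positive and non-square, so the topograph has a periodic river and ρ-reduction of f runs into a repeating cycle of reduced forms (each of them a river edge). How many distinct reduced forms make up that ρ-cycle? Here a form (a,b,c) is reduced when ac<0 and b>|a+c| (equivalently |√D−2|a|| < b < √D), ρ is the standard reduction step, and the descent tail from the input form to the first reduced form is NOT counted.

D = 17, ⌊√D⌋ = 4
river: ρ → (2,3,-1)
river: ρ → (-1,3,2)
river: ρ → (2,1,-2)
river: ρ → (-2,3,1)
river: ρ → (1,3,-2)
river: ρ → (-2,1,2)
ρ-cycle length = 6 (tail of 0 descent steps not counted)

6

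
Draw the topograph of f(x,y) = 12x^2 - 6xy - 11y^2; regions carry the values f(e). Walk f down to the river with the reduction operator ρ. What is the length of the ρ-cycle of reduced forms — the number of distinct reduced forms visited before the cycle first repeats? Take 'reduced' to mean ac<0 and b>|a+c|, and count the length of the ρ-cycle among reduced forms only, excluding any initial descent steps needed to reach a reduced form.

D = 564, ⌊√D⌋ = 23
descent: ρ → (-11,6,12)  [lands on river]
river: ρ → (12,18,-5)
river: ρ → (-5,22,4)
river: ρ → (4,18,-15)
river: ρ → (-15,12,7)
river: ρ → (7,16,-11)
ρ-cycle length = 6 (tail of 1 descent step not counted)

6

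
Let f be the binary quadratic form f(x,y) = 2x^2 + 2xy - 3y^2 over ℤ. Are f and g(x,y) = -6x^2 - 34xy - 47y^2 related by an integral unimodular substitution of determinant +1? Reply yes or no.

D₁ = 28, D₂ = 28
river cycle of f (length 4): (-3, 4, 1), (1, 4, -3), (-3, 2, 2), (2, 2, -3)
river cycle of g (length 4): (1, 4, -3), (-3, 2, 2), (2, 2, -3), (-3, 4, 1)
cycles coincide ⇒ equivalent

yes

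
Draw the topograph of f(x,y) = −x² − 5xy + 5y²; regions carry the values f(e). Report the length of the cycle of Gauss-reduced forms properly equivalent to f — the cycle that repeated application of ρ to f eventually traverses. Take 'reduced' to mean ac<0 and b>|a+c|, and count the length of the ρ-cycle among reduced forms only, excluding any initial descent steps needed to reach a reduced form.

D = 45, ⌊√D⌋ = 6
descent: ρ → (5,5,-1)  [lands on river]
river: ρ → (-1,5,5)
ρ-cycle length = 2 (tail of 1 descent step not counted)

2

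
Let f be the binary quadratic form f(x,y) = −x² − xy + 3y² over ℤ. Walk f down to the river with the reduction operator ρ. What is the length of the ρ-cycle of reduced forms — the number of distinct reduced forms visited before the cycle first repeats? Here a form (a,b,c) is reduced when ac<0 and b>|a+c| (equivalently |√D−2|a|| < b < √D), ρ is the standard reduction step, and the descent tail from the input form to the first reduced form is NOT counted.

D = 13, ⌊√D⌋ = 3
descent: ρ → (3,1,-1)
descent: ρ → (-1,3,1)  [lands on river]
river: ρ → (1,3,-1)
ρ-cycle length = 2 (tail of 2 descent steps not counted)

2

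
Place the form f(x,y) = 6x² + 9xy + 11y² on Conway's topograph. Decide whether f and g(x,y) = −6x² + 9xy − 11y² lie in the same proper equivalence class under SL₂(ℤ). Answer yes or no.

D₁ = -183, D₂ = -183
f: translate: b→-3 (≡9 mod 12), so (6,9,11)→(6,-3,8)
f: reduced (well bottom): (6,-3,8) with a≤c, −a<b≤a
g is negative-definite; reduce −g:
−g: translate: b→3 (≡-9 mod 12), so (6,-9,11)→(6,3,8)
−g: reduced (well bottom): (6,3,8) with a≤c, −a<b≤a
flip sign back: reduced form of g is (-6,-3,-8)
reduced forms (6, -3, 8) vs (-6, -3, -8) ⇒ inequivalent

no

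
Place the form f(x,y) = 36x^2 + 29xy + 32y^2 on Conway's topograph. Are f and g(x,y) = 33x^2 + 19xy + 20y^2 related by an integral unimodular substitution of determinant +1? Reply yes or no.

D₁ = -3767, D₂ = -2279
discriminants differ ⇒ not SL₂(ℤ)-equivalent

no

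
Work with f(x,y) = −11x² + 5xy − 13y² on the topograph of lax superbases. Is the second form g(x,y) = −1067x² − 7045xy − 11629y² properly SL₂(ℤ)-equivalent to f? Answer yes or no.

D₁ = -547, D₂ = -547
f is negative-definite; reduce −f:
−f: reduced (well bottom): (11,-5,13) with a≤c, −a<b≤a
flip sign back: reduced form of f is (-11,5,-13)
g is negative-definite; reduce −g:
−g: translate: b→643 (≡7045 mod 2134), so (1067,7045,11629)→(1067,643,97)
−g: flip: (1067,643,97)→(97,-643,1067)
−g: translate: b→-61 (≡-643 mod 194), so (97,-643,1067)→(97,-61,11)
−g: flip: (97,-61,11)→(11,61,97)
−g: translate: b→-5 (≡61 mod 22), so (11,61,97)→(11,-5,13)
−g: reduced (well bottom): (11,-5,13) with a≤c, −a<b≤a
flip sign back: reduced form of g is (-11,5,-13)
reduced forms (-11, 5, -13) vs (-11, 5, -13) ⇒ equivalent

yes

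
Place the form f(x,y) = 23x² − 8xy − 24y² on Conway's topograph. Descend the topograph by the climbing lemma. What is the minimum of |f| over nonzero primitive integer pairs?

descent: ρ → (-24,8,23)  [lands on river]
river: ρ → (23,38,-9)
river: ρ → (-9,34,31)
river: ρ → (31,28,-12)
river: ρ → (-12,44,7)
river: ρ → (7,40,-24)
closes: descent 1, river 6
min |a| on river = 7

7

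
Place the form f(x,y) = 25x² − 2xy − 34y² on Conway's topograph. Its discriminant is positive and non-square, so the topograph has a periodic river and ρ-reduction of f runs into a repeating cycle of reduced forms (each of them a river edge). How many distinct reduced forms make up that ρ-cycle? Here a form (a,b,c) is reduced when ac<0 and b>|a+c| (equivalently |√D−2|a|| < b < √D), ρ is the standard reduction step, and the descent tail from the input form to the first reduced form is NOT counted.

D = 3404, ⌊√D⌋ = 58
descent: ρ → (-34,2,25)
descent: ρ → (25,48,-11)  [lands on river]
river: ρ → (-11,40,41)
river: ρ → (41,42,-10)
river: ρ → (-10,58,1)
river: ρ → (1,58,-10)
river: ρ → (-10,42,41)
river: ρ → (41,40,-11)
river: ρ → (-11,48,25)
river: ρ → (25,52,-7)
river: ρ → (-7,46,46)
river: ρ → (46,46,-7)
river: ρ → (-7,52,25)
ρ-cycle length = 12 (tail of 2 descent steps not counted)

12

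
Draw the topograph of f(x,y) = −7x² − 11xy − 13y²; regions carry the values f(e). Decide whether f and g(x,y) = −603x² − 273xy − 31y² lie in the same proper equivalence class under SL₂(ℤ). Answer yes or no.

D₁ = -243, D₂ = -243
f is negative-definite; reduce −f:
−f: translate: b→-3 (≡11 mod 14), so (7,11,13)→(7,-3,9)
−f: reduced (well bottom): (7,-3,9) with a≤c, −a<b≤a
flip sign back: reduced form of f is (-7,3,-9)
g is negative-definite; reduce −g:
−g: flip: (603,273,31)→(31,-273,603)
−g: translate: b→-25 (≡-273 mod 62), so (31,-273,603)→(31,-25,7)
−g: flip: (31,-25,7)→(7,25,31)
−g: translate: b→-3 (≡25 mod 14), so (7,25,31)→(7,-3,9)
−g: reduced (well bottom): (7,-3,9) with a≤c, −a<b≤a
flip sign back: reduced form of g is (-7,3,-9)
reduced forms (-7, 3, -9) vs (-7, 3, -9) ⇒ equivalent

yes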